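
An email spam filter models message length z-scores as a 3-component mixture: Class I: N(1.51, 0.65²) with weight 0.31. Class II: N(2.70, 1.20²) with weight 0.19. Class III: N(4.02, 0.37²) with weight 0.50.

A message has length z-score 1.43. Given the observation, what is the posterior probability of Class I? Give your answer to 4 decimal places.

0.8396

P(component k | x) = w_k·f_k(x) / marginal(x), where marginal(x) = Σ_j w_j·f_j(x).
Evaluate each component's likelihood at the observed value:
  L_I = 0.609126
  L_II = 0.189893
  L_III = 2.46884e-11
Weight by the priors:
  w_I·L_I = 0.31 × 0.609126 = 0.188829
  w_II·L_II = 0.19 × 0.189893 = 0.0360797
  w_III·L_III = 0.50 × 2.46884e-11 = 1.23442e-11
Sum: 0.188829 + 0.0360797 + 1.23442e-11 = 0.224909
P(Class I | x) = 0.188829 / 0.224909 ≈ 0.8396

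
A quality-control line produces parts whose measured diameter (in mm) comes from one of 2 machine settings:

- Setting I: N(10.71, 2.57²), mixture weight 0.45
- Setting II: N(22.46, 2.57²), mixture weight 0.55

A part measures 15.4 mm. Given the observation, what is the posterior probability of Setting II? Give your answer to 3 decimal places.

Posterior ∝ prior × likelihood, so P(k | x) ∝ P(Z=k) f_k(x); normalise over all components.
Component likelihoods at x = 15.4 mm:
  L_I = (1/(2.57·√(2π)))·exp(−(15.4−10.71)²/(2·2.57²)) = 0.155230·exp(-1.66513) = 0.0293642
  L_II = (1/(2.57·√(2π)))·exp(−(15.4−22.46)²/(2·2.57²)) = 0.155230·exp(-3.77323) = 0.00356685
Unnormalised posteriors:
  P(Z=I)·L_I = 0.45 × 0.0293642 = 0.0132139
  P(Z=II)·L_II = 0.55 × 0.00356685 = 0.00196177
Denominator: 0.0132139 + 0.00196177 = 0.0151757
P(Setting II | the observation) = 0.00196177 / 0.0151757 ≈ 0.129

0.129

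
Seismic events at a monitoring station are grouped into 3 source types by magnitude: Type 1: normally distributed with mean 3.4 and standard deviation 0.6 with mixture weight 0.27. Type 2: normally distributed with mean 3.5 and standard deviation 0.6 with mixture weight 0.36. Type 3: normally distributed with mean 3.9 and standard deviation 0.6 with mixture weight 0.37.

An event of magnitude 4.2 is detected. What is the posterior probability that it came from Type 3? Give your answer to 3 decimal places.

0.527

Posterior ∝ prior × likelihood, so P(k | x) ∝ P(Z=k) f_k(x); normalise over all components.
Component likelihoods at x = 4.2:
  f_1 = (1/(0.6·√(2π)))·exp(−(4.2−3.4)²/(2·0.6²)) = 0.664904·exp(-0.88889) = 0.27335
  f_2 = (1/(0.6·√(2π)))·exp(−(4.2−3.5)²/(2·0.6²)) = 0.664904·exp(-0.68056) = 0.336664
  f_3 = (1/(0.6·√(2π)))·exp(−(4.2−3.9)²/(2·0.6²)) = 0.664904·exp(-0.12500) = 0.586776
Weight by the priors:
  P(Z=1)·f_1 = 0.27 × 0.27335 = 0.0738045
  P(Z=2)·f_2 = 0.36 × 0.336664 = 0.121199
  P(Z=3)·f_3 = 0.37 × 0.586776 = 0.217107
Normaliser: 0.0738045 + 0.121199 + 0.217107 = 0.412111
Responsibility of Type 3: 0.217107 / 0.412111 ≈ 0.527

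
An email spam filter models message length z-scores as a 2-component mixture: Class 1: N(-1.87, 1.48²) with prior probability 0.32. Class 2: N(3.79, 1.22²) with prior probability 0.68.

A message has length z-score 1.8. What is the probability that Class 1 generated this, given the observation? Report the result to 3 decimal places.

The responsibility of component k is w_k f_k(x) divided by Σ_j w_j f_j(x).
Evaluate each component's likelihood at the observed value:
  f_1 = (1/(1.48·√(2π)))·exp(−(1.8−-1.87)²/(2·1.48²)) = 0.269556·exp(-3.07453) = 0.0124565
  f_2 = (1/(1.22·√(2π)))·exp(−(1.8−3.79)²/(2·1.22²)) = 0.327002·exp(-1.33032) = 0.0864568
Unnormalised posteriors:
  w_1·f_1 = 0.32 × 0.0124565 = 0.00398609
  w_2·f_2 = 0.68 × 0.0864568 = 0.0587906
Evidence: 0.00398609 + 0.0587906 = 0.0627767
So the posterior for Class 1 is 0.00398609 / 0.0627767 ≈ 0.063.

0.063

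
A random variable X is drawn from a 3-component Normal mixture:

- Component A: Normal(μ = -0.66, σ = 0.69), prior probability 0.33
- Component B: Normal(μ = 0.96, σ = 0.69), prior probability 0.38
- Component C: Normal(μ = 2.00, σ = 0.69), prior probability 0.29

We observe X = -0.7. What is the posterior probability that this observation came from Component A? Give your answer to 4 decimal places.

P(component k | x) = P(Z=k)·f_k(x) / marginal(x), where marginal(x) = Σ_j P(Z=j)·f_j(x).
Normal densities:
  L_A = 0.577207
  L_B = 0.0320069
  L_C = 0.000273604
Unnormalised posteriors:
  P(Z=A)·L_A = 0.33 × 0.577207 = 0.190478
  P(Z=B)·L_B = 0.38 × 0.0320069 = 0.0121626
  P(Z=C)·L_C = 0.29 × 0.000273604 = 7.93451e-05
Evidence: 0.190478 + 0.0121626 + 7.93451e-05 = 0.20272
So the posterior for Component A is 0.190478 / 0.20272 ≈ 0.9396.

0.9396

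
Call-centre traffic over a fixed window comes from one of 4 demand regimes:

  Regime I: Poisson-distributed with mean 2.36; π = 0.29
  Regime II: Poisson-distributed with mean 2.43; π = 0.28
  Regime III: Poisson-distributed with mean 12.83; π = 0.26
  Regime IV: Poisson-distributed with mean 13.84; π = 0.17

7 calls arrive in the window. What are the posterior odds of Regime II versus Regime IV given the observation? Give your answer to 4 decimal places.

Only the two components matter; the odds are (π_i f_i(x)) / (π_j f_j(x)).
Component likelihoods at x = 7 calls:
  p_I = 0.00763868
  p_II = 0.00873932
  p_III = 0.0304199
  p_IV = 0.0188316
Posterior odds = (π_II·p_II) / (π_IV·p_IV) = (0.28·0.00873932) / (0.17·0.0188316) = 0.00244701 / 0.00320137 ≈ 0.7644

0.7644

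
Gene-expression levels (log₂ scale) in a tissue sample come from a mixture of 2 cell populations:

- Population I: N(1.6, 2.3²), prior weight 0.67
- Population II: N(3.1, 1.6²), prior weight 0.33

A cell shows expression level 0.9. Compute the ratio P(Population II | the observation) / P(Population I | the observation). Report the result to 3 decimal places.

0.288

Posterior odds = (π_i f_i(x)) / (π_j f_j(x)); the normalising sum cancels.
Evaluate each component's likelihood at the observed value:
  p_I = 0.165603
  p_II = 0.0968827
Posterior odds = (π_II·p_II) / (π_I·p_I) = (0.33·0.0968827) / (0.67·0.165603) = 0.0319713 / 0.110954 ≈ 0.288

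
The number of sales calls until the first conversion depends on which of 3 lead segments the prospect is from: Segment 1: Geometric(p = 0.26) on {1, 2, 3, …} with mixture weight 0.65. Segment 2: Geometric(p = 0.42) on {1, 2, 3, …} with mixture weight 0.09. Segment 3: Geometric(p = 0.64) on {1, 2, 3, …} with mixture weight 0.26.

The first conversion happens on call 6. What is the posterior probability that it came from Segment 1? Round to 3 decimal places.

Apply Bayes' rule: the posterior for each component is proportional to its prior times its likelihood at x.
Component likelihoods at x = 6:
  L_1 = 0.26·(1−0.26)^5 = 0.26·0.221901 = 0.0576942
  L_2 = 0.42·(1−0.42)^5 = 0.42·0.0656357 = 0.027567
  L_3 = 0.64·(1−0.64)^5 = 0.64·0.00604662 = 0.00386984
Multiply by the mixture weights:
  π_1·L_1 = 0.65 × 0.0576942 = 0.0375012
  π_2·L_2 = 0.09 × 0.027567 = 0.00248103
  π_3·L_3 = 0.26 × 0.00386984 = 0.00100616
Normaliser: 0.0375012 + 0.00248103 + 0.00100616 = 0.0409884
P(Segment 1 | the observation) ≈ 0.915

0.915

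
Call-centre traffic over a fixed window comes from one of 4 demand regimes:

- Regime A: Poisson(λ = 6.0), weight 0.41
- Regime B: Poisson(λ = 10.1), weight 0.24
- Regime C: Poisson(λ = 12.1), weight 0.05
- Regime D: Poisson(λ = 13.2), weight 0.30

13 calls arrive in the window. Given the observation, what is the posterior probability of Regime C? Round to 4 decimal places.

0.0911

The responsibility of component k is π_k f_k(x) divided by Σ_j π_j f_j(x).
Component likelihoods at x = 13 calls:
  L_A = 0.00519899
  L_B = 0.0750798
  L_C = 0.106406
  L_D = 0.109773
Weight by the priors:
  π_A·L_A = 0.41 × 0.00519899 = 0.00213159
  π_B·L_B = 0.24 × 0.0750798 = 0.0180192
  π_C·L_C = 0.05 × 0.106406 = 0.0053203
  π_D·L_D = 0.30 × 0.109773 = 0.0329318
Normaliser: 0.00213159 + 0.0180192 + 0.0053203 + 0.0329318 = 0.0584028
P(Regime C | 13 calls) = 0.0053203 / 0.0584028 ≈ 0.0911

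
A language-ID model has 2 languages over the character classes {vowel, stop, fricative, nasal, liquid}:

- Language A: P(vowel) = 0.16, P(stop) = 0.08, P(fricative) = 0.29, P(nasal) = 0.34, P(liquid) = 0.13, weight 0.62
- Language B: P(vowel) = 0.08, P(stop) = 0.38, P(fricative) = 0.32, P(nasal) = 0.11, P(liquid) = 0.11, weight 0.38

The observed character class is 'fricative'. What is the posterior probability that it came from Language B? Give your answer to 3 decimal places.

Apply Bayes' rule: the posterior for each component is proportional to its prior times its likelihood at x.
Categorical probabilities:
  p_A = 0.29
  p_B = 0.32
Unnormalised posteriors:
  w_A·p_A = 0.62 × 0.29 = 0.1798
  w_B·p_B = 0.38 × 0.32 = 0.1216
Sum: 0.1798 + 0.1216 = 0.3014
So the posterior for Language B is 0.1216 / 0.3014 ≈ 0.403.

0.403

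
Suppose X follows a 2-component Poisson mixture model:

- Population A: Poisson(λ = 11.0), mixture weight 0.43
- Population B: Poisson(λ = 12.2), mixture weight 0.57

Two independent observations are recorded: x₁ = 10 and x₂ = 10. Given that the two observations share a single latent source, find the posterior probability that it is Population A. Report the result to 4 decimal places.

0.5118

Apply Bayes' rule: the posterior for each component is proportional to its prior times its likelihood at x.
Since both observations come from the same component, the likelihood for component k is f_k(x₁)·f_k(x₂).
  f_A = [e^(−11.0)·11.0^10/10! = 0.119378] × [0.119378] = 0.0142511
  f_B = [e^(−12.2)·12.2^10/10! = 0.101261] × [0.101261] = 0.0102538
Unnormalised posteriors:
  π_A·f_A = 0.43 × 0.0142511 = 0.00612798
  π_B·f_B = 0.57 × 0.0102538 = 0.00584467
Normaliser: 0.00612798 + 0.00584467 = 0.0119727
So the posterior for Population A is 0.00612798 / 0.0119727 ≈ 0.5118.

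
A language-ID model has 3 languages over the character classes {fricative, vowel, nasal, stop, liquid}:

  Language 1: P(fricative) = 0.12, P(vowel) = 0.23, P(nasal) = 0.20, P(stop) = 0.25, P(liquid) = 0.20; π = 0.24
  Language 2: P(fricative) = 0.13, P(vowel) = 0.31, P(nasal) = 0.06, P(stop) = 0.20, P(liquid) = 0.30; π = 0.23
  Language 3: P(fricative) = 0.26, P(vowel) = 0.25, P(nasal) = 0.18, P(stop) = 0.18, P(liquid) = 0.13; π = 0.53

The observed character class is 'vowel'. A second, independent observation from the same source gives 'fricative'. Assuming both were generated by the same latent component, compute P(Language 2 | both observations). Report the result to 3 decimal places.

0.184

By Bayes' theorem, P(k | x) = w_k f_k(x) / Σ_j w_j f_j(x).
Since both observations come from the same component, the likelihood for component k is f_k(x₁)·f_k(x₂).
  p_1 = [0.23] × [0.12] = 0.0276
  p_2 = [0.31] × [0.13] = 0.0403
  p_3 = [0.25] × [0.26] = 0.065
Weight by the priors:
  w_1·p_1 = 0.24 × 0.0276 = 0.006624
  w_2·p_2 = 0.23 × 0.0403 = 0.009269
  w_3·p_3 = 0.53 × 0.065 = 0.03445
Normaliser: 0.006624 + 0.009269 + 0.03445 = 0.050343
P(Language 2 | x) = 0.009269 / 0.050343 ≈ 0.184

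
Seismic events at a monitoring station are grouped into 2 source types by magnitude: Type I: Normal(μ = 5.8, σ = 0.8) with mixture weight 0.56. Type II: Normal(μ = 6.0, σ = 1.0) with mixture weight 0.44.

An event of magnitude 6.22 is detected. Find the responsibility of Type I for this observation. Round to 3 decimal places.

0.587

Apply Bayes' rule: the posterior for each component is proportional to its prior times its likelihood at x.
Evaluate each component's likelihood at the observed value:
  f_I = (1/(0.8·√(2π)))·exp(−(6.22−5.8)²/(2·0.8²)) = 0.498678·exp(-0.13781) = 0.434479
  f_II = (1/(1.0·√(2π)))·exp(−(6.22−6.0)²/(2·1.0²)) = 0.398942·exp(-0.02420) = 0.389404
Weight by the priors:
  π_I·f_I = 0.56 × 0.434479 = 0.243308
  π_II·f_II = 0.44 × 0.389404 = 0.171338
Normaliser: 0.243308 + 0.171338 = 0.414646
P(Type I | 6.22) = 0.243308 / 0.414646 ≈ 0.587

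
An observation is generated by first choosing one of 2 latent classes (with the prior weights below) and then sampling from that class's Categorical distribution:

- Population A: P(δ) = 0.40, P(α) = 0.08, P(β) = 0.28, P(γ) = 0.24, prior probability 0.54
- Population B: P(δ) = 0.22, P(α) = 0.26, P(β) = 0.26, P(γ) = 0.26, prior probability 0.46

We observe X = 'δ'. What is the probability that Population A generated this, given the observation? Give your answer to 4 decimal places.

0.6810

The responsibility of component k is w_k f_k(x) divided by Σ_j w_j f_j(x).
Component likelihoods at x = 'δ':
  p_A = 0.4
  p_B = 0.22
Multiply by the mixture weights:
  w_A·p_A = 0.54 × 0.4 = 0.216
  w_B·p_B = 0.46 × 0.22 = 0.1012
Sum: 0.216 + 0.1012 = 0.3172
Responsibility of Population A: 0.216 / 0.3172 ≈ 0.6810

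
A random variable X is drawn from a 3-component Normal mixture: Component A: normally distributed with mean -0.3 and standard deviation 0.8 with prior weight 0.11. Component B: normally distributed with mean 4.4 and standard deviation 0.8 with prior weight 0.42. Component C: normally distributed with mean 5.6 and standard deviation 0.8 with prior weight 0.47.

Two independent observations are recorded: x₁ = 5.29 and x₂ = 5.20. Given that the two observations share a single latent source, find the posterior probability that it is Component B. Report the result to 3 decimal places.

Posterior ∝ prior × likelihood, so P(k | x) ∝ π_k f_k(x); normalise over all components.
Since both observations come from the same component, the likelihood for component k is f_k(x₁)·f_k(x₂).
  p_A = [(1/(0.8·√(2π)))·exp(−(5.29−-0.3)²/(2·0.8²)) = 0.498678·exp(-24.41258) = 1.24616e-11] × [2.71782e-11] = 3.38682e-22
  p_B = [(1/(0.8·√(2π)))·exp(−(5.29−4.4)²/(2·0.8²)) = 0.498678·exp(-0.61883) = 0.268576] × [0.302463] = 0.0812343
  p_C = [(1/(0.8·√(2π)))·exp(−(5.29−5.6)²/(2·0.8²)) = 0.498678·exp(-0.07508) = 0.462609] × [0.440082] = 0.203586
Weight by the priors:
  π_A·p_A = 0.11 × 3.38682e-22 = 3.7255e-23
  π_B·p_B = 0.42 × 0.0812343 = 0.0341184
  π_C·p_C = 0.47 × 0.203586 = 0.0956853
Normaliser: 3.7255e-23 + 0.0341184 + 0.0956853 = 0.129804
P(Component B | x) = 0.0341184 / 0.129804 ≈ 0.263

0.263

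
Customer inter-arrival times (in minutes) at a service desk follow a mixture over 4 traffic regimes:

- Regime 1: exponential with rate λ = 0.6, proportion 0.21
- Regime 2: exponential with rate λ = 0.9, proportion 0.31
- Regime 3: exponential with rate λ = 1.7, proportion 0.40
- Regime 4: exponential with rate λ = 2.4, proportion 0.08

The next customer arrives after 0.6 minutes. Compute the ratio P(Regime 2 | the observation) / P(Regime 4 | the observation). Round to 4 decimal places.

3.5741

Only the two components matter; the odds are (w_i f_i(x)) / (w_j f_j(x)).
Exponential densities:
  p_1 = 0.6·e^(−0.6·0.6) = 0.6·e^(−0.3600) = 0.418606
  p_2 = 0.9·e^(−0.9·0.6) = 0.9·e^(−0.5400) = 0.524473
  p_3 = 1.7·e^(−1.7·0.6) = 1.7·e^(−1.0200) = 0.613011
  p_4 = 2.4·e^(−2.4·0.6) = 2.4·e^(−1.4400) = 0.568627
Odds = (0.31/0.08) × (0.524473/0.568627) = 3.875 × 0.922351 ≈ 3.5741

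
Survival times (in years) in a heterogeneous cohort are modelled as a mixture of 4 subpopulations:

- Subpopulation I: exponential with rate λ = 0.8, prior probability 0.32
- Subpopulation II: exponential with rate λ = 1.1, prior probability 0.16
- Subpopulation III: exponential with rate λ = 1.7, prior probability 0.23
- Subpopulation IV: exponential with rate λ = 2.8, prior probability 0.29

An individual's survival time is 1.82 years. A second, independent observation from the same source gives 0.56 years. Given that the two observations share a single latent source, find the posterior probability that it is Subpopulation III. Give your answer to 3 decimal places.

Posterior ∝ prior × likelihood, so P(k | x) ∝ w_k f_k(x); normalise over all components.
Since both observations come from the same component, the likelihood for component k is f_k(x₁)·f_k(x₂).
  L_I = [0.8·e^(−0.8·1.82) = 0.8·e^(−1.4560) = 0.186534] × [0.511124] = 0.0953418
  L_II = [1.1·e^(−1.1·1.82) = 1.1·e^(−2.0020) = 0.148571] × [0.594111] = 0.0882678
  L_III = [1.7·e^(−1.7·1.82) = 1.7·e^(−3.0940) = 0.0770445] × [0.656146] = 0.0505525
  L_IV = [2.8·e^(−2.8·1.82) = 2.8·e^(−5.0960) = 0.0171393] × [0.583693] = 0.0100041
Multiply by the mixture weights:
  w_I·L_I = 0.32 × 0.0953418 = 0.0305094
  w_II·L_II = 0.16 × 0.0882678 = 0.0141229
  w_III·L_III = 0.23 × 0.0505525 = 0.0116271
  w_IV·L_IV = 0.29 × 0.0100041 = 0.00290119
Sum: 0.0305094 + 0.0141229 + 0.0116271 + 0.00290119 = 0.0591605
P(Subpopulation III | data) = 0.0116271 / 0.0591605 ≈ 0.197

0.197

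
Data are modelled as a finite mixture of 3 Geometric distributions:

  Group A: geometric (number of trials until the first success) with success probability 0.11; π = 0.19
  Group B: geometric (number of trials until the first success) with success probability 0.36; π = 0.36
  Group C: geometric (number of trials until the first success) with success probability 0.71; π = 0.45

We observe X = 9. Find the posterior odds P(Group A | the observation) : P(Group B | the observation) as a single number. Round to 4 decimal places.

Only the two components matter; the odds are (π_i f_i(x)) / (π_j f_j(x)).
Geometric probabilities:
  p_A = 0.0433025
  p_B = 0.0101331
  p_C = 3.55175e-05
Posterior odds = (π_A·p_A) / (π_B·p_B) = (0.19·0.0433025) / (0.36·0.0101331) = 0.00822747 / 0.00364792 ≈ 2.2554

2.2554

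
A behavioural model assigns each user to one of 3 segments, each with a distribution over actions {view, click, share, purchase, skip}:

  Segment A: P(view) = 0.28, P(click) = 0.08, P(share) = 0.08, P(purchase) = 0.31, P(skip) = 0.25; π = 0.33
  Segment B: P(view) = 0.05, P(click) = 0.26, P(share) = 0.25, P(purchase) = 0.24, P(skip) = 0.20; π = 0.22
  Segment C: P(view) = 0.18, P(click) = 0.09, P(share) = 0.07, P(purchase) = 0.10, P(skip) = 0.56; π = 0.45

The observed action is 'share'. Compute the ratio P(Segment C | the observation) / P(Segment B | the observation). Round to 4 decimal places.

0.5727

Only the two components matter; the odds are (w_i f_i(x)) / (w_j f_j(x)).
Evaluate each component's likelihood at the observed value:
  p_A = P(share | comp) = 0.08
  p_B = P(share | comp) = 0.25
  p_C = P(share | comp) = 0.07
Posterior odds = (w_C·p_C) / (w_B·p_B) = (0.45·0.07) / (0.22·0.25) = 0.0315 / 0.055 ≈ 0.5727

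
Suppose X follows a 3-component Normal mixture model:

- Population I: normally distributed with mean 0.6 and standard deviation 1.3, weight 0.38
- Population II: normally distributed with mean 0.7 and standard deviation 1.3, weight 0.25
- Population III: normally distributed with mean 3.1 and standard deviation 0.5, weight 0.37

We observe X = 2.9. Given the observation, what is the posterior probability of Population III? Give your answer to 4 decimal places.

0.8645

Apply Bayes' rule: the posterior for each component is proportional to its prior times its likelihood at x.
Component likelihoods at x = 2.9:
  L_I = 0.064159
  L_II = 0.0732955
  L_III = 0.73654
Weight by the priors:
  π_I·L_I = 0.38 × 0.064159 = 0.0243804
  π_II·L_II = 0.25 × 0.0732955 = 0.0183239
  π_III·L_III = 0.37 × 0.73654 = 0.27252
Normaliser: 0.0243804 + 0.0183239 + 0.27252 = 0.315224
P(Population III | the observation) = 0.27252 / 0.315224 ≈ 0.8645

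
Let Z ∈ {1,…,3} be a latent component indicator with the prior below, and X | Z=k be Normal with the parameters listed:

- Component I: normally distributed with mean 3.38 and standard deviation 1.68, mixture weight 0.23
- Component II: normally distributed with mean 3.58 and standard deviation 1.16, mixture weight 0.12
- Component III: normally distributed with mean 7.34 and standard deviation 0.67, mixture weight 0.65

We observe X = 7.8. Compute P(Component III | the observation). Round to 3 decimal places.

Posterior ∝ prior × likelihood, so P(k | x) ∝ π_k f_k(x); normalise over all components.
Component likelihoods at x = 7.8:
  f_I = (1/(1.68·√(2π)))·exp(−(7.8−3.38)²/(2·1.68²)) = 0.237466·exp(-3.46096) = 0.00745636
  f_II = (1/(1.16·√(2π)))·exp(−(7.8−3.58)²/(2·1.16²)) = 0.343916·exp(-6.61727) = 0.000459841
  f_III = (1/(0.67·√(2π)))·exp(−(7.8−7.34)²/(2·0.67²)) = 0.595436·exp(-0.23569) = 0.470411
Weight by the priors:
  π_I·f_I = 0.23 × 0.00745636 = 0.00171496
  π_II·f_II = 0.12 × 0.000459841 = 5.51809e-05
  π_III·f_III = 0.65 × 0.470411 = 0.305767
Sum: 0.00171496 + 5.51809e-05 + 0.305767 = 0.307537
P(Component III | data) ≈ 0.994

0.994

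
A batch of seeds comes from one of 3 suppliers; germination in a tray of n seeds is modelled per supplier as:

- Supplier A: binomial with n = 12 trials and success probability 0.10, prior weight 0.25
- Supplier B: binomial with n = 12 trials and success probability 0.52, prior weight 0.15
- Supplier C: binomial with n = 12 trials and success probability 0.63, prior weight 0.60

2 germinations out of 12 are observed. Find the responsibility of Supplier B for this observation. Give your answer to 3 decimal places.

The responsibility of component k is P(Z=k) f_k(x) divided by Σ_j P(Z=j) f_j(x).
Component likelihoods at x = 2 germinations out of 12:
  f_A = C(12,2)·0.10^2·0.90^10 = 66·0.01·0.348678 = 0.230128
  f_B = C(12,2)·0.52^2·0.48^10 = 66·0.2704·0.000649251 = 0.0115868
  f_C = C(12,2)·0.63^2·0.37^10 = 66·0.3969·4.80858e-05 = 0.00125963
Prior × likelihood for each component:
  P(Z=A)·f_A = 0.25 × 0.230128 = 0.0575319
  P(Z=B)·f_B = 0.15 × 0.0115868 = 0.00173802
  P(Z=C)·f_C = 0.60 × 0.00125963 = 0.000755777
Sum: 0.0575319 + 0.00173802 + 0.000755777 = 0.0600257
P(Supplier B | the observation) = 0.00173802 / 0.0600257 ≈ 0.029

0.029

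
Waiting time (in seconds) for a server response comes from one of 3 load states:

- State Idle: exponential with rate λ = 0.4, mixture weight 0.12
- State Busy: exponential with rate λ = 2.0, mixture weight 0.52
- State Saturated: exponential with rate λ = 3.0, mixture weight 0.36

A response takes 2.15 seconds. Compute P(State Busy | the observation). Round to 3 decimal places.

0.391

Apply Bayes' rule: the posterior for each component is proportional to its prior times its likelihood at x.
Component likelihoods at x = 2.15 seconds:
  p_Idle = 0.4·e^(−0.4·2.15) = 0.4·e^(−0.8600) = 0.169265
  p_Busy = 2.0·e^(−2.0·2.15) = 2.0·e^(−4.3000) = 0.0271371
  p_Saturated = 3.0·e^(−3.0·2.15) = 3.0·e^(−6.4500) = 0.00474157
Unnormalised posteriors:
  w_Idle·p_Idle = 0.12 × 0.169265 = 0.0203118
  w_Busy·p_Busy = 0.52 × 0.0271371 = 0.0141113
  w_Saturated·p_Saturated = 0.36 × 0.00474157 = 0.00170696
Sum: 0.0203118 + 0.0141113 + 0.00170696 = 0.03613
P(State Busy | data) = 0.0141113 / 0.03613 ≈ 0.391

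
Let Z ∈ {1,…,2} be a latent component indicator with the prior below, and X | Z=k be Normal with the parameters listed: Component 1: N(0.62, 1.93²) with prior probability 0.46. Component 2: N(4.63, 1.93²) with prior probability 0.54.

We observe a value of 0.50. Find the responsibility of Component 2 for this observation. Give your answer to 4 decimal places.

By Bayes' theorem, P(k | x) = w_k f_k(x) / Σ_j w_j f_j(x).
Evaluate each component's likelihood at the observed value:
  L_1 = 0.206307
  L_2 = 0.0209412
Multiply by the mixture weights:
  w_1·L_1 = 0.46 × 0.206307 = 0.0949011
  w_2·L_2 = 0.54 × 0.0209412 = 0.0113082
Sum: 0.0949011 + 0.0113082 = 0.106209
P(Component 2 | 0.50) ≈ 0.1065

0.1065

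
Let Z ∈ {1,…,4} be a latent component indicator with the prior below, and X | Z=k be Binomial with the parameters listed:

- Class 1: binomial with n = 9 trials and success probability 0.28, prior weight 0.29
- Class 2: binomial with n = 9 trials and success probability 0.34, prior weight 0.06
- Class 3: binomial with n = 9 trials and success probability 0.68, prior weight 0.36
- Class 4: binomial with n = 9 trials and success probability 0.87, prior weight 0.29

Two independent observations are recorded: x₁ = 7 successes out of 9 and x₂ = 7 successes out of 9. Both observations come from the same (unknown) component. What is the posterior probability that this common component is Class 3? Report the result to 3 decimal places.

P(component k | x) = π_k·f_k(x) / marginal(x), where marginal(x) = Σ_j π_j·f_j(x).
Since both observations come from the same component, the likelihood for component k is f_k(x₁)·f_k(x₂).
  L_1 = [C(9,7)·0.28^7·0.72^2 = 36·0.000134929·0.5184 = 0.0025181] × [0.0025181] = 6.34085e-06
  L_2 = [C(9,7)·0.34^7·0.66^2 = 36·0.000525234·0.4356 = 0.0082365] × [0.0082365] = 6.784e-05
  L_3 = [C(9,7)·0.68^7·0.32^2 = 36·0.0672299·0.1024 = 0.247836] × [0.247836] = 0.0614228
  L_4 = [C(9,7)·0.87^7·0.13^2 = 36·0.377255·0.0169 = 0.229522] × [0.229522] = 0.0526803
Multiply by the mixture weights:
  π_1·L_1 = 0.29 × 6.34085e-06 = 1.83885e-06
  π_2·L_2 = 0.06 × 6.784e-05 = 4.0704e-06
  π_3·L_3 = 0.36 × 0.0614228 = 0.0221122
  π_4·L_4 = 0.29 × 0.0526803 = 0.0152773
Marginal: 1.83885e-06 + 4.0704e-06 + 0.0221122 + 0.0152773 = 0.0373954
P(Class 3 | data) ≈ 0.591

0.591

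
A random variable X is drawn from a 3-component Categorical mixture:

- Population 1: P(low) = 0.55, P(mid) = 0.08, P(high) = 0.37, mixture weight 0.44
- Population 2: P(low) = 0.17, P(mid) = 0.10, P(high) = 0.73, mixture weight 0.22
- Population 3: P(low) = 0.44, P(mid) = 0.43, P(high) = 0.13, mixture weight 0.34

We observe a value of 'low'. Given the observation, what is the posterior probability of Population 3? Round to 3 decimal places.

0.349

By Bayes' theorem, P(k | x) = w_k f_k(x) / Σ_j w_j f_j(x).
Component likelihoods at x = 'low':
  L_1 = P(low | comp) = 0.55
  L_2 = P(low | comp) = 0.17
  L_3 = P(low | comp) = 0.44
Multiply by the mixture weights:
  w_1·L_1 = 0.44 × 0.55 = 0.242
  w_2·L_2 = 0.22 × 0.17 = 0.0374
  w_3·L_3 = 0.34 × 0.44 = 0.1496
Marginal: 0.242 + 0.0374 + 0.1496 = 0.429
P(Population 3 | x) = 0.1496 / 0.429 ≈ 0.349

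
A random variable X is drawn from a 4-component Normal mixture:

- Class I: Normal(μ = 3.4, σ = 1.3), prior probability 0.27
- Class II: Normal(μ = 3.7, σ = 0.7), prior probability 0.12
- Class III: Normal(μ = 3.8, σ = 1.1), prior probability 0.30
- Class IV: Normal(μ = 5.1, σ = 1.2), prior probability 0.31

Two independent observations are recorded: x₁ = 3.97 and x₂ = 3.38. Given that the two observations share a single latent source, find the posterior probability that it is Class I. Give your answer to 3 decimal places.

0.231

Apply Bayes' rule: the posterior for each component is proportional to its prior times its likelihood at x.
Since both observations come from the same component, the likelihood for component k is f_k(x₁)·f_k(x₂).
  p_I = [(1/(1.3·√(2π)))·exp(−(3.97−3.4)²/(2·1.3²)) = 0.306879·exp(-0.09612) = 0.278754] × [0.306842] = 0.0855334
  p_II = [(1/(0.7·√(2π)))·exp(−(3.97−3.7)²/(2·0.7²)) = 0.569918·exp(-0.07439) = 0.529061] × [0.513373] = 0.271605
  p_III = [(1/(1.1·√(2π)))·exp(−(3.97−3.8)²/(2·1.1²)) = 0.362675·exp(-0.01194) = 0.358369] × [0.337179] = 0.120835
  p_IV = [(1/(1.2·√(2π)))·exp(−(3.97−5.1)²/(2·1.2²)) = 0.332452·exp(-0.44337) = 0.213391] × [0.119018] = 0.0253973
Prior × likelihood for each component:
  w_I·p_I = 0.27 × 0.0855334 = 0.023094
  w_II·p_II = 0.12 × 0.271605 = 0.0325927
  w_III·p_III = 0.30 × 0.120835 = 0.0362504
  w_IV·p_IV = 0.31 × 0.0253973 = 0.00787318
Denominator: 0.023094 + 0.0325927 + 0.0362504 + 0.00787318 = 0.0998103
P(Class I | x₁,x₂) ≈ 0.231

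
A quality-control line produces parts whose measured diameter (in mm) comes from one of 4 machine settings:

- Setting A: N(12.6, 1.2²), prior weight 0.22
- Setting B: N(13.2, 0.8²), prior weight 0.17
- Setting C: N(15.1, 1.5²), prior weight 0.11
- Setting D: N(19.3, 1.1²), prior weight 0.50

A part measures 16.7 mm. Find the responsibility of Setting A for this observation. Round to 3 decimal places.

0.008

Posterior ∝ prior × likelihood, so P(k | x) ∝ π_k f_k(x); normalise over all components.
Evaluate each component's likelihood at the observed value:
  f_A = (1/(1.2·√(2π)))·exp(−(16.7−12.6)²/(2·1.2²)) = 0.332452·exp(-5.83681) = 0.000970144
  f_B = (1/(0.8·√(2π)))·exp(−(16.7−13.2)²/(2·0.8²)) = 0.498678·exp(-9.57031) = 3.47925e-05
  f_C = (1/(1.5·√(2π)))·exp(−(16.7−15.1)²/(2·1.5²)) = 0.265962·exp(-0.56889) = 0.150575
  f_D = (1/(1.1·√(2π)))·exp(−(16.7−19.3)²/(2·1.1²)) = 0.362675·exp(-2.79339) = 0.0222006
Weight by the priors:
  π_A·f_A = 0.22 × 0.000970144 = 0.000213432
  π_B·f_B = 0.17 × 3.47925e-05 = 5.91473e-06
  π_C·f_C = 0.11 × 0.150575 = 0.0165633
  π_D·f_D = 0.50 × 0.0222006 = 0.0111003
Denominator: 0.000213432 + 5.91473e-06 + 0.0165633 + 0.0111003 = 0.0278829
P(Setting A | 16.7 mm) ≈ 0.008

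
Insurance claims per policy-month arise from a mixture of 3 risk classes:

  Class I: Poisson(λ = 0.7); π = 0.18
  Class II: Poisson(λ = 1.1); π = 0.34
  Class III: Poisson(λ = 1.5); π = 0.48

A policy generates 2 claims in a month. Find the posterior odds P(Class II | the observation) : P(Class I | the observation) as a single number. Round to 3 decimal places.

Posterior odds = (P(Z=i) f_i(x)) / (P(Z=j) f_j(x)); the normalising sum cancels.
Component likelihoods at x = 2 claims:
  f_I = 0.121663
  f_II = 0.201387
  f_III = 0.251021
Odds = (0.34/0.18) × (0.201387/0.121663) = 1.88889 × 1.65528 ≈ 3.127

3.127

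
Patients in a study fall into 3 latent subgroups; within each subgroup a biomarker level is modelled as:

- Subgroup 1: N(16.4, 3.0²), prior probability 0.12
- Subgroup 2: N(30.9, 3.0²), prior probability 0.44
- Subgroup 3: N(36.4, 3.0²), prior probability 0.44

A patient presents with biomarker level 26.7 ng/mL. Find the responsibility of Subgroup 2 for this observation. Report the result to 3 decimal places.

0.984

Posterior ∝ prior × likelihood, so P(k | x) ∝ P(Z=k) f_k(x); normalise over all components.
Component likelihoods at x = 26.7 ng/mL:
  f_1 = (1/(3.0·√(2π)))·exp(−(26.7−16.4)²/(2·3.0²)) = 0.132981·exp(-5.89389) = 0.000366527
  f_2 = (1/(3.0·√(2π)))·exp(−(26.7−30.9)²/(2·3.0²)) = 0.132981·exp(-0.98000) = 0.0499092
  f_3 = (1/(3.0·√(2π)))·exp(−(26.7−36.4)²/(2·3.0²)) = 0.132981·exp(-5.22722) = 0.000713896
Unnormalised posteriors:
  P(Z=1)·f_1 = 0.12 × 0.000366527 = 4.39832e-05
  P(Z=2)·f_2 = 0.44 × 0.0499092 = 0.02196
  P(Z=3)·f_3 = 0.44 × 0.000713896 = 0.000314114
Evidence: 4.39832e-05 + 0.02196 + 0.000314114 = 0.0223181
Responsibility of Subgroup 2: 0.02196 / 0.0223181 ≈ 0.984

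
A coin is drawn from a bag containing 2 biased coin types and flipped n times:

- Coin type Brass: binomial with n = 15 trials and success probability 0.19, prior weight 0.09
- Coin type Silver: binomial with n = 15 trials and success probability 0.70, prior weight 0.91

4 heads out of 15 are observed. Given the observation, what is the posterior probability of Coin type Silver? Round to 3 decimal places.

0.032

Posterior ∝ prior × likelihood, so P(k | x) ∝ w_k f_k(x); normalise over all components.
Evaluate each component's likelihood at the observed value:
  p_Brass = 0.175179
  p_Silver = 0.000580575
Unnormalised posteriors:
  w_Brass·p_Brass = 0.09 × 0.175179 = 0.0157661
  w_Silver·p_Silver = 0.91 × 0.000580575 = 0.000528324
Sum: 0.0157661 + 0.000528324 = 0.0162944
P(Coin type Silver | data) ≈ 0.032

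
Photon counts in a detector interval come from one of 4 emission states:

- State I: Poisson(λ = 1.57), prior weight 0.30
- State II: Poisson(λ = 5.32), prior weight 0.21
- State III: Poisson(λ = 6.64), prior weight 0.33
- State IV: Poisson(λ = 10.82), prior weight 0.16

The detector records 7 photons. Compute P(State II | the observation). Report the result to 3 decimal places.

By Bayes' theorem, P(k | x) = π_k f_k(x) / Σ_j π_j f_j(x).
Evaluate each component's likelihood at the observed value:
  f_I = 0.000970565
  f_II = 0.117086
  f_III = 0.147581
  f_IV = 0.0688801
Unnormalised posteriors:
  π_I·f_I = 0.30 × 0.000970565 = 0.00029117
  π_II·f_II = 0.21 × 0.117086 = 0.024588
  π_III·f_III = 0.33 × 0.147581 = 0.0487018
  π_IV·f_IV = 0.16 × 0.0688801 = 0.0110208
Normaliser: 0.00029117 + 0.024588 + 0.0487018 + 0.0110208 = 0.0846018
P(State II | 7 photons) = 0.024588 / 0.0846018 ≈ 0.291

0.291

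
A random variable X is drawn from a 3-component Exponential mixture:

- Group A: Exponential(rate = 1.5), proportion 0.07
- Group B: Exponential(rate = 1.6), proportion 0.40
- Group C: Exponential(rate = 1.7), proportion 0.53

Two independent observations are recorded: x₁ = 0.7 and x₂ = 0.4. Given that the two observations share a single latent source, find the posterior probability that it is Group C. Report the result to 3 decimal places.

0.534

P(component k | x) = w_k·f_k(x) / marginal(x), where marginal(x) = Σ_j w_j·f_j(x).
Since both observations come from the same component, the likelihood for component k is f_k(x₁)·f_k(x₂).
  L_A = [0.524907] × [0.823217] = 0.432112
  L_B = [0.522048] × [0.843668] = 0.440435
  L_C = [0.517176] × [0.861249] = 0.445417
Weight by the priors:
  w_A·L_A = 0.07 × 0.432112 = 0.0302479
  w_B·L_B = 0.40 × 0.440435 = 0.176174
  w_C·L_C = 0.53 × 0.445417 = 0.236071
Denominator: 0.0302479 + 0.176174 + 0.236071 = 0.442493
P(Group C | x) ≈ 0.534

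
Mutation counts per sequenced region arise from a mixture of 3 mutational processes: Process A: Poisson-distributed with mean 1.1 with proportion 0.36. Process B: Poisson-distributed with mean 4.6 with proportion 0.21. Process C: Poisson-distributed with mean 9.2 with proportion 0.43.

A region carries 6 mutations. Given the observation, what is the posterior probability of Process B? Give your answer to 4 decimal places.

The responsibility of component k is P(Z=k) f_k(x) divided by Σ_j P(Z=j) f_j(x).
Evaluate each component's likelihood at the observed value:
  f_A = e^(−1.1)·1.1^6/6! = 0.00081903
  f_B = e^(−4.6)·4.6^6/6! = 0.13227
  f_C = e^(−9.2)·9.2^6/6! = 0.0850913
Unnormalised posteriors:
  P(Z=A)·f_A = 0.36 × 0.00081903 = 0.000294851
  P(Z=B)·f_B = 0.21 × 0.13227 = 0.0277766
  P(Z=C)·f_C = 0.43 × 0.0850913 = 0.0365893
Normaliser: 0.000294851 + 0.0277766 + 0.0365893 = 0.0646607
Responsibility of Process B: 0.0277766 / 0.0646607 ≈ 0.4296

0.4296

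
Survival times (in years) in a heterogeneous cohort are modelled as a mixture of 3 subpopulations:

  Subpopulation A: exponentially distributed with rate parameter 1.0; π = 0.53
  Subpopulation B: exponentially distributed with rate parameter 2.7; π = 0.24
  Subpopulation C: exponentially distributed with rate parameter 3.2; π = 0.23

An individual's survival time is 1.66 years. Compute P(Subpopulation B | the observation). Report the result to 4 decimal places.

0.0656

P(component k | x) = π_k·f_k(x) / marginal(x), where marginal(x) = Σ_j π_j·f_j(x).
Exponential densities:
  f_A = 0.190139
  f_B = 0.0305391
  f_C = 0.0157826
Weight by the priors:
  π_A·f_A = 0.53 × 0.190139 = 0.100774
  π_B·f_B = 0.24 × 0.0305391 = 0.00732938
  π_C·f_C = 0.23 × 0.0157826 = 0.00362999
Evidence: 0.100774 + 0.00732938 + 0.00362999 = 0.111733
So the posterior for Subpopulation B is 0.00732938 / 0.111733 ≈ 0.0656.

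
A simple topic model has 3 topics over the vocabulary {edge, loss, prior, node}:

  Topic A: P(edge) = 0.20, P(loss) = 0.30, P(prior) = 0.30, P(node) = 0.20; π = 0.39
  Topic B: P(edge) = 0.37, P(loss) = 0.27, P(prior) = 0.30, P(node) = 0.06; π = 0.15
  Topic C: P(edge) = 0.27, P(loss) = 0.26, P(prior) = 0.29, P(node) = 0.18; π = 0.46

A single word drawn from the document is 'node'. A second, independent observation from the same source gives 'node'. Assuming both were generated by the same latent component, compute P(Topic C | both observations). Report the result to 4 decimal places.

0.4801

The responsibility of component k is π_k f_k(x) divided by Σ_j π_j f_j(x).
Since both observations come from the same component, the likelihood for component k is f_k(x₁)·f_k(x₂).
  p_A = [P(node | comp) = 0.20] × [0.2] = 0.04
  p_B = [P(node | comp) = 0.06] × [0.06] = 0.0036
  p_C = [P(node | comp) = 0.18] × [0.18] = 0.0324
Multiply by the mixture weights:
  π_A·p_A = 0.39 × 0.04 = 0.0156
  π_B·p_B = 0.15 × 0.0036 = 0.00054
  π_C·p_C = 0.46 × 0.0324 = 0.014904
Marginal: 0.0156 + 0.00054 + 0.014904 = 0.031044
P(Topic C | x₁,x₂) ≈ 0.4801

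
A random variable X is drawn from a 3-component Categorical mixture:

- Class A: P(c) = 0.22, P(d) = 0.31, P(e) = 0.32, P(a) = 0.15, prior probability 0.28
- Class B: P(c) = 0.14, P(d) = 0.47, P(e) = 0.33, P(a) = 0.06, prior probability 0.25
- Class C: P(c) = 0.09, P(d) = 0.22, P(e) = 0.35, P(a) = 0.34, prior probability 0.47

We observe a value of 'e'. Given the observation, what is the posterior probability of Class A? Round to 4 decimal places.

By Bayes' theorem, P(k | x) = π_k f_k(x) / Σ_j π_j f_j(x).
Categorical probabilities:
  f_A = 0.32
  f_B = 0.33
  f_C = 0.35
Weight by the priors:
  π_A·f_A = 0.28 × 0.32 = 0.0896
  π_B·f_B = 0.25 × 0.33 = 0.0825
  π_C·f_C = 0.47 × 0.35 = 0.1645
Sum: 0.0896 + 0.0825 + 0.1645 = 0.3366
So the posterior for Class A is 0.0896 / 0.3366 ≈ 0.2662.

0.2662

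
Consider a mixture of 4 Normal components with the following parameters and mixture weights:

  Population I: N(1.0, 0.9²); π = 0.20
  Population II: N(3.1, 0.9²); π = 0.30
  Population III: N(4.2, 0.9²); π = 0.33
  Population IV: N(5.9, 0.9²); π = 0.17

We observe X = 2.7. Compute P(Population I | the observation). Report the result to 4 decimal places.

0.0866

P(component k | x) = P(Z=k)·f_k(x) / marginal(x), where marginal(x) = Σ_j P(Z=j)·f_j(x).
Normal densities:
  f_I = 0.0744574
  f_II = 0.401582
  f_III = 0.11053
  f_IV = 0.000797072
Prior × likelihood for each component:
  P(Z=I)·f_I = 0.20 × 0.0744574 = 0.0148915
  P(Z=II)·f_II = 0.30 × 0.401582 = 0.120475
  P(Z=III)·f_III = 0.33 × 0.11053 = 0.036475
  P(Z=IV)·f_IV = 0.17 × 0.000797072 = 0.000135502
Sum: 0.0148915 + 0.120475 + 0.036475 + 0.000135502 = 0.171977
P(Population I | data) = 0.0148915 / 0.171977 ≈ 0.0866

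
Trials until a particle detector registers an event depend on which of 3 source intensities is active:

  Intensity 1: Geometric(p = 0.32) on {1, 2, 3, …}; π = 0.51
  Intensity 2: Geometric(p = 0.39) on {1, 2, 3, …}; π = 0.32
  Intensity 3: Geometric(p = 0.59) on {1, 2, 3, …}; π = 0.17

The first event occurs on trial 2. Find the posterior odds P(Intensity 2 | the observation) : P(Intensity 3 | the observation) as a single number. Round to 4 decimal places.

1.8512

Since P(k|x) ∝ π_k f_k(x), the posterior odds are π_i f_i(x) / (π_j f_j(x)).
Geometric probabilities:
  p_1 = 0.32·(1−0.32)^1 = 0.32·0.68 = 0.2176
  p_2 = 0.39·(1−0.39)^1 = 0.39·0.61 = 0.2379
  p_3 = 0.59·(1−0.59)^1 = 0.59·0.41 = 0.2419
Posterior odds = (π_2·p_2) / (π_3·p_3) = (0.32·0.2379) / (0.17·0.2419) = 0.076128 / 0.041123 ≈ 1.8512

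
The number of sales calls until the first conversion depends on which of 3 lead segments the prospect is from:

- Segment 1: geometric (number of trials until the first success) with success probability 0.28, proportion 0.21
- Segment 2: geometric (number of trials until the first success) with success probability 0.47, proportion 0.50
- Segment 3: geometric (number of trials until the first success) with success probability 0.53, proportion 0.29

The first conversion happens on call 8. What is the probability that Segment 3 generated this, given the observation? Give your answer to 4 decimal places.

0.0825

Apply Bayes' rule: the posterior for each component is proportional to its prior times its likelihood at x.
Evaluate each component's likelihood at the observed value:
  p_1 = 0.28·(1−0.28)^7 = 0.28·0.100306 = 0.0280857
  p_2 = 0.47·(1−0.47)^7 = 0.47·0.0117471 = 0.00552114
  p_3 = 0.53·(1−0.53)^7 = 0.53·0.00506623 = 0.0026851
Weight by the priors:
  π_1·p_1 = 0.21 × 0.0280857 = 0.005898
  π_2·p_2 = 0.50 × 0.00552114 = 0.00276057
  π_3·p_3 = 0.29 × 0.0026851 = 0.00077868
Evidence: 0.005898 + 0.00276057 + 0.00077868 = 0.00943725
P(Segment 3 | 8) = 0.00077868 / 0.00943725 ≈ 0.0825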